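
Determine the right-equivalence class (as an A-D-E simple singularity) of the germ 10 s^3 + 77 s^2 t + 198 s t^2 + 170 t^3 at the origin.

D4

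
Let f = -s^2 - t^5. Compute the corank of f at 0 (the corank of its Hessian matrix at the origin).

1

The Hessian at 0 is [[-2, 0], [0, 0]] of rank 1; hence corank 1.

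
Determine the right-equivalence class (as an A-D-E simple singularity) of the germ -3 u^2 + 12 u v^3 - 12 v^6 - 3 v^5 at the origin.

A_{4}

The Hessian of f at 0 has rank 1. Corank 1: A-series; mu = 4 gives A_4.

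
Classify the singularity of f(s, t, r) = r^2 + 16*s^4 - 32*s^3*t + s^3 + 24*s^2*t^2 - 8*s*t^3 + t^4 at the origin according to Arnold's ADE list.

E6

The Hessian of f at 0 has rank 1. Corank 2; j^3 = s^3 is a perfect cube, so E-series; the 4-jet and mu = 6 give E_6.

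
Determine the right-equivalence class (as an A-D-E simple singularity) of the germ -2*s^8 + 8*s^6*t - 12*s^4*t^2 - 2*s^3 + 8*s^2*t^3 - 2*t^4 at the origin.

E6

The Hessian of f at 0 is [[0, 0], [0, 0]] with rank 0, so corank 2. A Groebner basis of the Jacobian ideal J(f) in C{s,t} is {t^3, s^2}; counting standard monomials gives mu = 6. Corank 2; j^3 = -2*s^3 is a perfect cube, so E-series; the 4-jet and mu = 6 give E_6.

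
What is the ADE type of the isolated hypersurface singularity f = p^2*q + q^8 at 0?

The Hessian of f at 0 has rank 0. Corank 2; j^3 = p^2*q has shape L^2 M (L != M), so D-series; mu = 9 gives D_9.

D_9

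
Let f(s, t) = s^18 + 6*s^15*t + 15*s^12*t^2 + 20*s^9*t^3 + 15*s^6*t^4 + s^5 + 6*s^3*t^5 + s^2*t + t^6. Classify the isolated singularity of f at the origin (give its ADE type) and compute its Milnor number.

Type D7, Milnor number mu = 7.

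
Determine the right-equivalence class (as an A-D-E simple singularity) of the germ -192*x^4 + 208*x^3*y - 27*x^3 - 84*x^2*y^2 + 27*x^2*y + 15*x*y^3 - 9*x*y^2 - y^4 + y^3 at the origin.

E7

The Hessian of f at 0 has rank 0. Corank 2; j^3 = -(3*x - y)^3 is a perfect cube, so E-series; the 4-jet and mu = 7 give E_7.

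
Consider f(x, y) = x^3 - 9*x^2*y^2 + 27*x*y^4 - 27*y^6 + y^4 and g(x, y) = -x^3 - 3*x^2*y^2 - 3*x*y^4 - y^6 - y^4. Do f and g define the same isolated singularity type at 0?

Yes.

The Hessian of f at 0 is [[0, 0], [0, 0]] with rank 0, so corank 2. A Groebner basis of the Jacobian ideal J(f) in C{x,y} is {x^3, x^2*y, -x^2/6 + x*y^2, y^3}; counting standard monomials gives mu = 6. Corank 2; j^3 = x^3 is a perfect cube, so E-series; the 4-jet and mu = 6 give E_6. The Hessian of g at 0 is [[0, 0], [0, 0]] with rank 0, so corank 2. A Groebner basis of the Jacobian ideal J(g) in C{x,y} is {x^3, x^2*y, x^2/2 + x*y^2, y^3}; counting standard monomials gives mu = 6. Corank 2; j^3 = -x^3 is a perfect cube, so E-series; the 4-jet and mu = 6 give E_6. Both have type E_6, hence right-equivalent.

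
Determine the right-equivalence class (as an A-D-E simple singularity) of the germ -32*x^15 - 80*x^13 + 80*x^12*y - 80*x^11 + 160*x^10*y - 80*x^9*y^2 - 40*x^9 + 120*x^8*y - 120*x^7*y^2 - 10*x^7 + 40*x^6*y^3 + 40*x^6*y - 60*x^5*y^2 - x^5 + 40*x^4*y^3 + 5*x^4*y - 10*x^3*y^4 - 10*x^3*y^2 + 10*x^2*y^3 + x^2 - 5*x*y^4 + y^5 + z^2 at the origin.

The Hessian of f at 0 has rank 2. Corank 1: A-series; mu = 4 gives A_4.

A_4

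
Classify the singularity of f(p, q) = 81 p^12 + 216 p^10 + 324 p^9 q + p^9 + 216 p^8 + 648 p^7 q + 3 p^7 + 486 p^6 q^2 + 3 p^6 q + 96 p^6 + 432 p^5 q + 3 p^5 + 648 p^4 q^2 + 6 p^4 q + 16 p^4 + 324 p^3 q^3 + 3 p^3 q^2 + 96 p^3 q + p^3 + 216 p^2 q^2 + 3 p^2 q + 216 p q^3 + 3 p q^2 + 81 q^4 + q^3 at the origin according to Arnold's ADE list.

The Hessian of f at 0 has rank 0. Corank 2; j^3 = (p + q)^3 is a perfect cube, so E-series; the 4-jet and mu = 6 give E_6.

E_{6}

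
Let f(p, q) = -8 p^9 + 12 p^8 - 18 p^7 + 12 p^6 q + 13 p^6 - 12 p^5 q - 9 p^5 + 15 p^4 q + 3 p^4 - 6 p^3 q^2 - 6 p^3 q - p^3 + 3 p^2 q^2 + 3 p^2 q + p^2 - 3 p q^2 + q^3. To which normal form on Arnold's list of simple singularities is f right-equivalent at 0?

A2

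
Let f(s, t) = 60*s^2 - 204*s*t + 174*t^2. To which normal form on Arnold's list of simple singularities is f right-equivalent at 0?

The Hessian of f at 0 is [[120, -204], [-204, 348]] with rank 2, so corank 0. A Groebner basis of the Jacobian ideal J(f) in C{s,t} is {s, t}; counting standard monomials gives mu = 1. Corank 0: nondegenerate Morse point, so A_1.

A_1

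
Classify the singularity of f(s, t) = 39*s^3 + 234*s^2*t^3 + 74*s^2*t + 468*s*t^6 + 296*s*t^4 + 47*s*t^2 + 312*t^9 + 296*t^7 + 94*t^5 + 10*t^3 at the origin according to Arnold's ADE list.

D_{4}

The Hessian of f at 0 has rank 0. Corank 2; j^3 = (3*s + 2*t)*(13*s^2 + 16*s*t + 5*t^2) splits into three distinct lines over C (the quadratic factor has nonzero discriminant), so D_4.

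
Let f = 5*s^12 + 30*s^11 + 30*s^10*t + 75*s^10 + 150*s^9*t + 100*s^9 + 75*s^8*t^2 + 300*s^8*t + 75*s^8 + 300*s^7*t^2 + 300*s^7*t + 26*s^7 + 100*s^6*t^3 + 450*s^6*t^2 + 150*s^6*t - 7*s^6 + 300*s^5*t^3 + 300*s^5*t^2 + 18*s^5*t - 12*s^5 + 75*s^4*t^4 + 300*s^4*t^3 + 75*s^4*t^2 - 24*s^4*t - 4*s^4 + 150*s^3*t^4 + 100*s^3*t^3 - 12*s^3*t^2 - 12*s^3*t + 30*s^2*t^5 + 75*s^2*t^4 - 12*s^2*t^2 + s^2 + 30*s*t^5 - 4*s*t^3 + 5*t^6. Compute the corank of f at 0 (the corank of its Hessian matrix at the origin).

1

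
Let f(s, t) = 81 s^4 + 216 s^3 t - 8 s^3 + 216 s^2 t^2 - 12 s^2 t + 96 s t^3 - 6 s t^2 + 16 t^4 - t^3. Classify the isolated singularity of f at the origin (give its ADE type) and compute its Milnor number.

Type E_{6}, Milnor number mu = 6.

The Hessian of f at 0 has rank 0. Corank 2; j^3 = -(2*s + t)^3 is a perfect cube, so E-series; the 4-jet and mu = 6 give E_6.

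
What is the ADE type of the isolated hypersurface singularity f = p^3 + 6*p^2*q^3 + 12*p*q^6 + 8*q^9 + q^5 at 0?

The Hessian of f at 0 has rank 0. Corank 2; j^3 = p^3 is a perfect cube, so E-series; the 5-jet and mu = 8 give E_8.

E8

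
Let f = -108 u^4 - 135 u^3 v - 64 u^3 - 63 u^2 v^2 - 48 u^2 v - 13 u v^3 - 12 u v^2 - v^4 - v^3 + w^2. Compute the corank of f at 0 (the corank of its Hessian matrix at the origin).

2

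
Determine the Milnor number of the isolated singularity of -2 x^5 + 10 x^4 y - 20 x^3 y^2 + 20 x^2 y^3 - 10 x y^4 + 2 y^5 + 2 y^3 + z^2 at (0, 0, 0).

8

The Hessian of f at 0 has rank 1. Corank 2; j^3 = 2*y^3 is a perfect cube, so E-series; the 5-jet and mu = 8 give E_8.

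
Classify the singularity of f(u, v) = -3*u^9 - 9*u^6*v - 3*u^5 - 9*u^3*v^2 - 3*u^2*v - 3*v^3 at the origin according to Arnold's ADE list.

D4

The Hessian of f at 0 has rank 0. Corank 2; j^3 = -3*v*(u^2 + v^2) splits into three distinct lines over C (the quadratic factor has nonzero discriminant), so D_4.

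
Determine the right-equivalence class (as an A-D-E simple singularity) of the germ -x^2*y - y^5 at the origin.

The Hessian of f at 0 is [[0, 0], [0, 0]] with rank 0, so corank 2. A Groebner basis of the Jacobian ideal J(f) in C{x,y} is {x^2/5 + y^4, x^3, x*y}; counting standard monomials gives mu = 6. Corank 2; j^3 = -x^2*y has shape L^2 M (L != M), so D-series; mu = 6 gives D_6.

D_6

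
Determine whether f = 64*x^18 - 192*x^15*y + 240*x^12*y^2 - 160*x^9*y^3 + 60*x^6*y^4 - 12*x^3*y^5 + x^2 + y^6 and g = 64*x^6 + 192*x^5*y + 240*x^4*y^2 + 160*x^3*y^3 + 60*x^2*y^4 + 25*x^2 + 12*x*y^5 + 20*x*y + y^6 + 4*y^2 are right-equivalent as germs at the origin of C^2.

Yes.

The Hessian of f at 0 has rank 1. Corank 1: A-series; mu = 5 gives A_5. The Hessian of g at 0 has rank 1. Corank 1: A-series; mu = 5 gives A_5. Both have type A_5, hence right-equivalent.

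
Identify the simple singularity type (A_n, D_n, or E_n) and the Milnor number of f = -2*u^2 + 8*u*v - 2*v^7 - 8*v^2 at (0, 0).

Type A6, Milnor number mu = 6.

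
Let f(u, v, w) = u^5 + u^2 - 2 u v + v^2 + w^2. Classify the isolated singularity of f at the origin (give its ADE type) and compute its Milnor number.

Type A_4, Milnor number mu = 4.

The Hessian of f at 0 is [[2, -2, 0], [-2, 2, 0], [0, 0, 2]] with rank 2, so corank 1. A Groebner basis of the Jacobian ideal J(f) in C{u,v,w} is {v^4, u - v, w}; counting standard monomials gives mu = 4. Corank 1: A-series; mu = 4 gives A_4.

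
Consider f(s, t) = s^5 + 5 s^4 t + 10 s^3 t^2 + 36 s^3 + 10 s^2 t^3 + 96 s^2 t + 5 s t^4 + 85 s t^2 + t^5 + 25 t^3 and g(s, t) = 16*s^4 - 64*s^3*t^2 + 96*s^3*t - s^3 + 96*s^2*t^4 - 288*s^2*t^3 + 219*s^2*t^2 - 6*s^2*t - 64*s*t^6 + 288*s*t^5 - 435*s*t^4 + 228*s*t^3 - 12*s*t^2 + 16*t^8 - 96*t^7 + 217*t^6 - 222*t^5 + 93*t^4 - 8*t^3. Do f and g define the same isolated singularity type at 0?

No.

The Hessian of f at 0 has rank 0. Corank 2; j^3 = (s + t)*(6*s + 5*t)^2 has shape L^2 M (L != M), so D-series; mu = 6 gives D_6. The Hessian of g at 0 has rank 0. Corank 2; j^3 = -(s + 2*t)^3 is a perfect cube, so E-series; the 4-jet and mu = 6 give E_6. f is D_6 but g is E_6, hence not right-equivalent.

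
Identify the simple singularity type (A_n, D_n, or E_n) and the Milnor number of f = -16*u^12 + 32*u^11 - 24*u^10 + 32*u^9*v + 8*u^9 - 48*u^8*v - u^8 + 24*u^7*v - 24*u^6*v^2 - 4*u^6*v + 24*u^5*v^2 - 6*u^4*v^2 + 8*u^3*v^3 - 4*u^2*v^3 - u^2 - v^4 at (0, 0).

The Hessian of f at 0 is [[-2, 0], [0, 0]] with rank 1, so corank 1. A Groebner basis of the Jacobian ideal J(f) in C{u,v} is {v^3, u}; counting standard monomials gives mu = 3. Corank 1: A-series; mu = 3 gives A_3.

Type A_{3}, Milnor number mu = 3.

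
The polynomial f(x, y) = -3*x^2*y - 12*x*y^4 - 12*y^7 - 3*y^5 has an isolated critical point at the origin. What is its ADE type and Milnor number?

The Hessian of f at 0 is [[0, 0], [0, 0]] with rank 0, so corank 2. A Groebner basis of the Jacobian ideal J(f) in C{x,y} is {x*y/2 + y^4, x*y^2, x^2 - 5*x*y/2}; counting standard monomials gives mu = 6. Corank 2; j^3 = -3*x^2*y has shape L^2 M (L != M), so D-series; mu = 6 gives D_6.

Type D6, Milnor number mu = 6.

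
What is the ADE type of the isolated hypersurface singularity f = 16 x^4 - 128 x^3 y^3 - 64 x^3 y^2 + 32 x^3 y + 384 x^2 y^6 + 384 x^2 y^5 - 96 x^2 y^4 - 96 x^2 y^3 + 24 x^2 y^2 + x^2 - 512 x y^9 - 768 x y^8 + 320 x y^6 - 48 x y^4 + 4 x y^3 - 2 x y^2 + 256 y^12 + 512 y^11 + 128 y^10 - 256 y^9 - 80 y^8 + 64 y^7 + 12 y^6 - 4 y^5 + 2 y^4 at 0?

A3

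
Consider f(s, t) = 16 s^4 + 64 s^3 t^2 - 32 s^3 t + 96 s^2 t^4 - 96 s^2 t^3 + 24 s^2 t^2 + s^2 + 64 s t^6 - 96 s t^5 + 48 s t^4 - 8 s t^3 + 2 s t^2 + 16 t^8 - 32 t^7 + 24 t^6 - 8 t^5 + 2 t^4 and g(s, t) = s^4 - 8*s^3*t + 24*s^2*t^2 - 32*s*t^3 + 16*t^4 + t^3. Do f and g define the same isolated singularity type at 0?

No.

The Hessian of f at 0 has rank 1. Corank 1: A-series; mu = 3 gives A_3. The Hessian of g at 0 has rank 0. Corank 2; j^3 = t^3 is a perfect cube, so E-series; the 4-jet and mu = 6 give E_6. f is A_3 but g is E_6, hence not right-equivalent.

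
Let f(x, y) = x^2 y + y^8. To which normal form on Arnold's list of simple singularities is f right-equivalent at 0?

The Hessian of f at 0 has rank 0. Corank 2; j^3 = x^2*y has shape L^2 M (L != M), so D-series; mu = 9 gives D_9.

D_9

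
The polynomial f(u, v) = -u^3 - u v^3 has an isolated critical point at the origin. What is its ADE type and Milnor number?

Type E7, Milnor number mu = 7.

The Hessian of f at 0 has rank 0. Corank 2; j^3 = -u^3 is a perfect cube, so E-series; the 4-jet and mu = 7 give E_7.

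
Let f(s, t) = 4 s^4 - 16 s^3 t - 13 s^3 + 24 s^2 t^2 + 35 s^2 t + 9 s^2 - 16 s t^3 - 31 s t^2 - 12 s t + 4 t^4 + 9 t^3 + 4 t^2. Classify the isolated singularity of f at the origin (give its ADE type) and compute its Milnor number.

Type A_{2}, Milnor number mu = 2.

The Hessian of f at 0 has rank 1. Corank 1: A-series; mu = 2 gives A_2.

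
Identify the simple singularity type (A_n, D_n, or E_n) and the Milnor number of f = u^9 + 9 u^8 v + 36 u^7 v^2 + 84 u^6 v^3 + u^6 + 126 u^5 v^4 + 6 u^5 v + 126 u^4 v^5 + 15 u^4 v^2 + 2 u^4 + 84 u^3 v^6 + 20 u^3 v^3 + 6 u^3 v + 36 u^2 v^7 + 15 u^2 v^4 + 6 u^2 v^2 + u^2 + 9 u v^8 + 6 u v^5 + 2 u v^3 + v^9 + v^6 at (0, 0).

The Hessian of f at 0 is [[2, 0], [0, 0]] with rank 1, so corank 1. A Groebner basis of the Jacobian ideal J(f) in C{u,v} is {u^2 + u*v^3, -3*u^2 + u*v + v^4, u^3, u^2*v + u*v^2 + u/3 + v^3/3}; counting standard monomials gives mu = 8. Corank 1: A-series; mu = 8 gives A_8.

Type A8, Milnor number mu = 8.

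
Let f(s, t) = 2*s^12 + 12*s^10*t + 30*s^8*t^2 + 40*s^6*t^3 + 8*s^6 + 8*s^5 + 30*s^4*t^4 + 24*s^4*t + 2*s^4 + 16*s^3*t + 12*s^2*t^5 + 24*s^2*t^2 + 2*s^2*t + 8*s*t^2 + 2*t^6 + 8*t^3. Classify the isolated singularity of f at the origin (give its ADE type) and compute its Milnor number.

Type D_7, Milnor number mu = 7.

The Hessian of f at 0 is [[0, 0], [0, 0]] with rank 0, so corank 2. A Groebner basis of the Jacobian ideal J(f) in C{s,t} is {5*s^2/189 + 1789*s*t/12096 + t^4 + 509*t^3/1512 + 383*t^2/2016, s^3 + 32*s^2/63 + 131*s*t/126 + 4*t^3/63 + t^2/21, s^2*t + s*t/2 + t^2, -8*s^2/189 + s*t^2 - 509*s*t/1512 + 125*t^3/189 - 127*t^2/252}; counting standard monomials gives mu = 7. Corank 2; j^3 = 2*t*(s + 2*t)^2 has shape L^2 M (L != M), so D-series; mu = 7 gives D_7.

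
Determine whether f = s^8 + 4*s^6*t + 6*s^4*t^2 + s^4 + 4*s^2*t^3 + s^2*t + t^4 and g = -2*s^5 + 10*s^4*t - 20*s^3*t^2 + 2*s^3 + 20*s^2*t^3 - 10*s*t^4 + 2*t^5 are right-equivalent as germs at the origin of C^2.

No.

The Hessian of f at 0 is [[0, 0], [0, 0]] with rank 0, so corank 2. A Groebner basis of the Jacobian ideal J(f) in C{s,t} is {s^3, s^2/4 + t^3, s*t}; counting standard monomials gives mu = 5. Corank 2; j^3 = s^2*t has shape L^2 M (L != M), so D-series; mu = 5 gives D_5. The Hessian of g at 0 is [[0, 0], [0, 0]] with rank 0, so corank 2. A Groebner basis of the Jacobian ideal J(g) in C{s,t} is {t^5, s*t^3 - t^4/4, s^2}; counting standard monomials gives mu = 8. Corank 2; j^3 = 2*s^3 is a perfect cube, so E-series; the 5-jet and mu = 8 give E_8. f is D_5 but g is E_8, hence not right-equivalent.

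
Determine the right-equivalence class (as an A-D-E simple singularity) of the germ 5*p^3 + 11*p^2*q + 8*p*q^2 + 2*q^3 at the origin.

D4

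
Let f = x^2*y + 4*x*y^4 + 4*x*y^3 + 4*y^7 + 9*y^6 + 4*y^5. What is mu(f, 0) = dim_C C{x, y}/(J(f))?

7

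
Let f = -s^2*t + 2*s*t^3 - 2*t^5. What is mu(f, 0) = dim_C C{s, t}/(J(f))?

6

The Hessian of f at 0 has rank 0. Corank 2; j^3 = -s^2*t has shape L^2 M (L != M), so D-series; mu = 6 gives D_6.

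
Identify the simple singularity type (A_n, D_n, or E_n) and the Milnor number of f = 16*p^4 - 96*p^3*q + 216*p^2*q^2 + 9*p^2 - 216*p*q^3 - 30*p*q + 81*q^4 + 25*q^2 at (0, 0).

The Hessian of f at 0 is [[18, -30], [-30, 50]] with rank 1, so corank 1. A Groebner basis of the Jacobian ideal J(f) in C{p,q} is {q^3, p - 5*q/3}; counting standard monomials gives mu = 3. Corank 1: A-series; mu = 3 gives A_3.

Type A_3, Milnor number mu = 3.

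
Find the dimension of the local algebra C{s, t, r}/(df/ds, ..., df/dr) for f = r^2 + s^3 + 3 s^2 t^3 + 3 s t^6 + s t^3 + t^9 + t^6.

7

The Hessian of f at 0 has rank 1. Corank 2; j^3 = s^3 is a perfect cube, so E-series; the 4-jet and mu = 7 give E_7.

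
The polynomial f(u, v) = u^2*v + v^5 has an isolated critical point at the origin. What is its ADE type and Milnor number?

The Hessian of f at 0 has rank 0. Corank 2; j^3 = u^2*v has shape L^2 M (L != M), so D-series; mu = 6 gives D_6.

Type D6, Milnor number mu = 6.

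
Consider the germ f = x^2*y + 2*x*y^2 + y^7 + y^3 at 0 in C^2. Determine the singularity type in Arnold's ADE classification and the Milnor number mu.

Type D8, Milnor number mu = 8.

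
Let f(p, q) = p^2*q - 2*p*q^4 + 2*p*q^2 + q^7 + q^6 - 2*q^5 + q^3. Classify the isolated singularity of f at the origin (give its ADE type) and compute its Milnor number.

Type D_{7}, Milnor number mu = 7.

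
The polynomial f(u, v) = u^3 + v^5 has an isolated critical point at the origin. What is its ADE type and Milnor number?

The Hessian of f at 0 has rank 0. Corank 2; j^3 = u^3 is a perfect cube, so E-series; the 5-jet and mu = 8 give E_8.

Type E8, Milnor number mu = 8.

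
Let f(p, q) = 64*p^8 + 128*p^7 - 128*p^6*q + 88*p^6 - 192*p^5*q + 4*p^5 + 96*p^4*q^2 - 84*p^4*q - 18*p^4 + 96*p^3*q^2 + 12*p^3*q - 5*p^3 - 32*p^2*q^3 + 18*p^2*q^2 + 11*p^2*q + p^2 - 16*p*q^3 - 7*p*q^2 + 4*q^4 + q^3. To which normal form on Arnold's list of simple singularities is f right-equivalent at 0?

A2

The Hessian of f at 0 has rank 1. Corank 1: A-series; mu = 2 gives A_2.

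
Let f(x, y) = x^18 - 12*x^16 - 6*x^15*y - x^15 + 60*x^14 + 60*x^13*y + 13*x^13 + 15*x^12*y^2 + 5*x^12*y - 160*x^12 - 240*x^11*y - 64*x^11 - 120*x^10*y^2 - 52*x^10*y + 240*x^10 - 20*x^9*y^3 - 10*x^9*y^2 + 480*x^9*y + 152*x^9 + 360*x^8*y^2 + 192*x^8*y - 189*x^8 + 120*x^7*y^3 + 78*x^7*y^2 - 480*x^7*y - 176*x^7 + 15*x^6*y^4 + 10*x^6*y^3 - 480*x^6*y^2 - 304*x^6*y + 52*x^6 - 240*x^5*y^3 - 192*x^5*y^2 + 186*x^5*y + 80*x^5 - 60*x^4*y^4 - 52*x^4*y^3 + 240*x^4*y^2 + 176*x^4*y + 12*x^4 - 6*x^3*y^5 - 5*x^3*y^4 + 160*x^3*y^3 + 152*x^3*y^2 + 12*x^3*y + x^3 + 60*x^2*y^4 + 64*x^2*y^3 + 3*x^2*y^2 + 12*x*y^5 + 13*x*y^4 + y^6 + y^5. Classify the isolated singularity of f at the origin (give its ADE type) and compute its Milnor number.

Type E8, Milnor number mu = 8.

The Hessian of f at 0 is [[0, 0], [0, 0]] with rank 0, so corank 2. A Groebner basis of the Jacobian ideal J(f) in C{x,y} is {-x^2/16 + x*y^3 - x*y^2/8, x^2/2 + x*y^2 + y^4, x^3, x^2*y + x^2/8 + x*y^2/4}; counting standard monomials gives mu = 8. Corank 2; j^3 = x^3 is a perfect cube, so E-series; the 5-jet and mu = 8 give E_8.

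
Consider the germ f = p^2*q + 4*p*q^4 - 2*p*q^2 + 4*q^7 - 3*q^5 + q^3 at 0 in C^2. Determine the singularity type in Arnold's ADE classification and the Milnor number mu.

The Hessian of f at 0 is [[0, 0], [0, 0]] with rank 0, so corank 2. A Groebner basis of the Jacobian ideal J(f) in C{p,q} is {p*q/2 + q^4 - q^2/2, p*q^2 - q^3, p^2 - 9*p*q/2 + 7*q^2/2}; counting standard monomials gives mu = 6. Corank 2; j^3 = q*(p - q)^2 has shape L^2 M (L != M), so D-series; mu = 6 gives D_6.

Type D_6, Milnor number mu = 6.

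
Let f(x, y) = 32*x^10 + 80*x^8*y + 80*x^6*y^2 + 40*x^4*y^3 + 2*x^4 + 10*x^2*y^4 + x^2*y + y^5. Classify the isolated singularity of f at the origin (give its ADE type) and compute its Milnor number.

The Hessian of f at 0 has rank 0. Corank 2; j^3 = x^2*y has shape L^2 M (L != M), so D-series; mu = 6 gives D_6.

Type D_{6}, Milnor number mu = 6.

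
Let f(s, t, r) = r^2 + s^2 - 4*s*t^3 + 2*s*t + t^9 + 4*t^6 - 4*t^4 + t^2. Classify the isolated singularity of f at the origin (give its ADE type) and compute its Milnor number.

Type A_8, Milnor number mu = 8.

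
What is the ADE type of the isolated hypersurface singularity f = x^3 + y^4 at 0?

The Hessian of f at 0 has rank 0. Corank 2; j^3 = x^3 is a perfect cube, so E-series; the 4-jet and mu = 6 give E_6.

E_6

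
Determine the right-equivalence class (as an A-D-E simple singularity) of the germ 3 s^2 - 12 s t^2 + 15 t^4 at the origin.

A_{3}

The Hessian of f at 0 has rank 1. Corank 1: A-series; mu = 3 gives A_3.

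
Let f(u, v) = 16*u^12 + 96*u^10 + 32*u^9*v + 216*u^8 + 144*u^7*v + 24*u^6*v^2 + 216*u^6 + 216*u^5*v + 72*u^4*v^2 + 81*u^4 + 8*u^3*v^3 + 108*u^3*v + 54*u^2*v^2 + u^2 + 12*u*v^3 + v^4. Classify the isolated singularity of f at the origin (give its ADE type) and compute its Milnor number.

Type A3, Milnor number mu = 3.

The Hessian of f at 0 has rank 1. Corank 1: A-series; mu = 3 gives A_3.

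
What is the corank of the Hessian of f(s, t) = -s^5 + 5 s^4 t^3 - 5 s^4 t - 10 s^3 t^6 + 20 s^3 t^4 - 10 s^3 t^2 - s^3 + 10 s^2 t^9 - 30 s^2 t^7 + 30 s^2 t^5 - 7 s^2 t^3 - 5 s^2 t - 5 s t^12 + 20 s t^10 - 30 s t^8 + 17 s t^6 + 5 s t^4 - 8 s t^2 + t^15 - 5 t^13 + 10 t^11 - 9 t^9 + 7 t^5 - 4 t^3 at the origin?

2

Hessian at 0 has rank 0.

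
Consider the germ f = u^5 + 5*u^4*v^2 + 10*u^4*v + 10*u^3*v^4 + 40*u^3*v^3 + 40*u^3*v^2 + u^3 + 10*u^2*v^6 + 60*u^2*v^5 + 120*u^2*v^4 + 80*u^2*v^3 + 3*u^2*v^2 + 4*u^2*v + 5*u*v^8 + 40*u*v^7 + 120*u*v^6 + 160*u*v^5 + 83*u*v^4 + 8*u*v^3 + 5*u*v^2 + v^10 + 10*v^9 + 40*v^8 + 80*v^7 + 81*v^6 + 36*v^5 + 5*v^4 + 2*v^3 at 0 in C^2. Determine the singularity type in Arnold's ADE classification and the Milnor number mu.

The Hessian of f at 0 has rank 0. Corank 2; j^3 = (u + v)^2*(u + 2*v) has shape L^2 M (L != M), so D-series; mu = 6 gives D_6.

Type D_{6}, Milnor number mu = 6.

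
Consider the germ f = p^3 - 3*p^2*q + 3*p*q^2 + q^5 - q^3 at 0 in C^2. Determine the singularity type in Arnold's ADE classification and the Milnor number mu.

The Hessian of f at 0 is [[0, 0], [0, 0]] with rank 0, so corank 2. A Groebner basis of the Jacobian ideal J(f) in C{p,q} is {q^4, p^2 - 2*p*q + q^2}; counting standard monomials gives mu = 8. Corank 2; j^3 = (p - q)^3 is a perfect cube, so E-series; the 5-jet and mu = 8 give E_8.

Type E_{8}, Milnor number mu = 8.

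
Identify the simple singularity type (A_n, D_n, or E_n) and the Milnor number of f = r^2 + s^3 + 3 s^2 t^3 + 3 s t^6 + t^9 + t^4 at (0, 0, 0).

The Hessian of f at 0 is [[0, 0, 0], [0, 0, 0], [0, 0, 2]] with rank 1, so corank 2. A Groebner basis of the Jacobian ideal J(f) in C{s,t,r} is {t^3, s^2, r}; counting standard monomials gives mu = 6. Corank 2; j^3 = s^3 is a perfect cube, so E-series; the 4-jet and mu = 6 give E_6.

Type E6, Milnor number mu = 6.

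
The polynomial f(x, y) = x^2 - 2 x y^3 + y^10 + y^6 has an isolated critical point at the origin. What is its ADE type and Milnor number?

Type A9, Milnor number mu = 9.

The Hessian of f at 0 has rank 1. Corank 1: A-series; mu = 9 gives A_9.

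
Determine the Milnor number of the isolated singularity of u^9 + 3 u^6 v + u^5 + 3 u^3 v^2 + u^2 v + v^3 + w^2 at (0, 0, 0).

4

The Hessian of f at 0 is [[0, 0, 0], [0, 0, 0], [0, 0, 2]] with rank 1, so corank 2. A Groebner basis of the Jacobian ideal J(f) in C{u,v,w} is {v^3, u^2 + 3*v^2, u*v, w}; counting standard monomials gives mu = 4. Corank 2; j^3 = v*(u^2 + v^2) splits into three distinct lines over C (the quadratic factor has nonzero discriminant), so D_4.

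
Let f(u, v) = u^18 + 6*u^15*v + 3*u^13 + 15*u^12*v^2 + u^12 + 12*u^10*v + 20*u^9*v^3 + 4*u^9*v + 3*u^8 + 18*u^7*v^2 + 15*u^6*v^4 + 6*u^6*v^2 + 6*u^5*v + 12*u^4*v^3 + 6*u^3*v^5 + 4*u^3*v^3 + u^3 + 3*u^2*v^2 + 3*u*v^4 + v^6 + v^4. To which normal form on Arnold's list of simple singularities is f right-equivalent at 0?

E6

The Hessian of f at 0 has rank 0. Corank 2; j^3 = u^3 is a perfect cube, so E-series; the 4-jet and mu = 6 give E_6.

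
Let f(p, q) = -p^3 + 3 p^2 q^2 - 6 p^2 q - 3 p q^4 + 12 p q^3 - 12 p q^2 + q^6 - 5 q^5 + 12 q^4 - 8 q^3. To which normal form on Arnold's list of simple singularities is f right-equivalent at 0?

E_8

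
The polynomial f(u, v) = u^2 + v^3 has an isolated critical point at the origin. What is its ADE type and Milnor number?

The Hessian of f at 0 has rank 1. Corank 1: A-series; mu = 2 gives A_2.

Type A_2, Milnor number mu = 2.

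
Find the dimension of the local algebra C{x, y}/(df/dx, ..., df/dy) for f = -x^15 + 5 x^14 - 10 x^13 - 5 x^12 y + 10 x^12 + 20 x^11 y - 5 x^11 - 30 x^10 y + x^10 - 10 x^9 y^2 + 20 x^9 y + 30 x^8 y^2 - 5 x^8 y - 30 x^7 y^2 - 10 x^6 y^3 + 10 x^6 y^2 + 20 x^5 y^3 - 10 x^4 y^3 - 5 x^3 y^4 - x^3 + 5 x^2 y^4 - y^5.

The Hessian of f at 0 is [[0, 0], [0, 0]] with rank 0, so corank 2. A Groebner basis of the Jacobian ideal J(f) in C{x,y} is {y^4, x^2}; counting standard monomials gives mu = 8. Corank 2; j^3 = -x^3 is a perfect cube, so E-series; the 5-jet and mu = 8 give E_8.

8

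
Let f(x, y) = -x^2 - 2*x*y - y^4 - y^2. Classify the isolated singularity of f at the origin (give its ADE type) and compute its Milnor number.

Type A_{3}, Milnor number mu = 3.

The Hessian of f at 0 has rank 1. Corank 1: A-series; mu = 3 gives A_3.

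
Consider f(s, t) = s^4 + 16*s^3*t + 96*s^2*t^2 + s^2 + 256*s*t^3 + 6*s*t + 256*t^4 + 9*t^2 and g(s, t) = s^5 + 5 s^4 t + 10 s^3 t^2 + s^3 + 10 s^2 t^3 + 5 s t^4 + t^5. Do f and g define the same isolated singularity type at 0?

No.

The Hessian of f at 0 has rank 1. Corank 1: A-series; mu = 3 gives A_3. The Hessian of g at 0 has rank 0. Corank 2; j^3 = s^3 is a perfect cube, so E-series; the 5-jet and mu = 8 give E_8. f is A_3 but g is E_8, hence not right-equivalent.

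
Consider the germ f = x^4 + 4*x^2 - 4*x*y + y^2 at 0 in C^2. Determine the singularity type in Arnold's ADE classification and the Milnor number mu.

Type A_3, Milnor number mu = 3.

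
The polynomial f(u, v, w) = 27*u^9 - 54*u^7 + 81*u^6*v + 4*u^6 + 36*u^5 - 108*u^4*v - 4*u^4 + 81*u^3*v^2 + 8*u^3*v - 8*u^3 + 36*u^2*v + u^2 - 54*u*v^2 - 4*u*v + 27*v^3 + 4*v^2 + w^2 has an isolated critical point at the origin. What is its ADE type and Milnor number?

Type A2, Milnor number mu = 2.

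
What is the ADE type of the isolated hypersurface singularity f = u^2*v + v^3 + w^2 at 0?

The Hessian of f at 0 has rank 1. Corank 2; j^3 = v*(u^2 + v^2) splits into three distinct lines over C (the quadratic factor has nonzero discriminant), so D_4.

D_4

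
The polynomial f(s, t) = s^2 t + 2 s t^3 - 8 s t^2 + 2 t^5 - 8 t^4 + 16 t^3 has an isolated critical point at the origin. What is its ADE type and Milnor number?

The Hessian of f at 0 has rank 0. Corank 2; j^3 = t*(s - 4*t)^2 has shape L^2 M (L != M), so D-series; mu = 6 gives D_6.

Type D6, Milnor number mu = 6.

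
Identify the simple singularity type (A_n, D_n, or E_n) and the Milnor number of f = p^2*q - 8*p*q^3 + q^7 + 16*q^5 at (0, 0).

Type D_{8}, Milnor number mu = 8.

The Hessian of f at 0 has rank 0. Corank 2; j^3 = p^2*q has shape L^2 M (L != M), so D-series; mu = 8 gives D_8.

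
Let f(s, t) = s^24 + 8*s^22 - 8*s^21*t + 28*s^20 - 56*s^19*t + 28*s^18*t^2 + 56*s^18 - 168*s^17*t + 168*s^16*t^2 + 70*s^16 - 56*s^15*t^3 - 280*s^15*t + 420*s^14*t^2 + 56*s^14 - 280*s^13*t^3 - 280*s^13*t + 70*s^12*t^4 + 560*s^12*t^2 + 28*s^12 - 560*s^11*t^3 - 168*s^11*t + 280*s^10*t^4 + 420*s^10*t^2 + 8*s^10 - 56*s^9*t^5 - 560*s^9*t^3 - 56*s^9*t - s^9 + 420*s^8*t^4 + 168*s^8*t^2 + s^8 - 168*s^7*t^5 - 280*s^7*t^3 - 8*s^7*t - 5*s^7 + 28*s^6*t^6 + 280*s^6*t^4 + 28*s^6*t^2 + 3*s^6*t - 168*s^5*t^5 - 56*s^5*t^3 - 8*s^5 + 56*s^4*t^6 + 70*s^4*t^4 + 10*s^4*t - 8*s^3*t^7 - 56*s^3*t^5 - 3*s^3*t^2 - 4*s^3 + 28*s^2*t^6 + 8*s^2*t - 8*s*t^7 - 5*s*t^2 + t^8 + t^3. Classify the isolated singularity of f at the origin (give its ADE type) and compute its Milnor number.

Type D9, Milnor number mu = 9.

The Hessian of f at 0 has rank 0. Corank 2; j^3 = -(s - t)*(2*s - t)^2 has shape L^2 M (L != M), so D-series; mu = 9 gives D_9.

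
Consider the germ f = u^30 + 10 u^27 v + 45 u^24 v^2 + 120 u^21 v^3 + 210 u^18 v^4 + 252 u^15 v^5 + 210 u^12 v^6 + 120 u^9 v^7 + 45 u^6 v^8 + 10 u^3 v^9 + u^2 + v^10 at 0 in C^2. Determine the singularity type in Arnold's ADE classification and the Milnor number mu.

Type A9, Milnor number mu = 9.

The Hessian of f at 0 is [[2, 0], [0, 0]] with rank 1, so corank 1. A Groebner basis of the Jacobian ideal J(f) in C{u,v} is {v^9, u}; counting standard monomials gives mu = 9. Corank 1: A-series; mu = 9 gives A_9.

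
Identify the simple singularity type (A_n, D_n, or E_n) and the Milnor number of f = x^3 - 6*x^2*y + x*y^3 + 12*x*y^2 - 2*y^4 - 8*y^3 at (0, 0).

Type E7, Milnor number mu = 7.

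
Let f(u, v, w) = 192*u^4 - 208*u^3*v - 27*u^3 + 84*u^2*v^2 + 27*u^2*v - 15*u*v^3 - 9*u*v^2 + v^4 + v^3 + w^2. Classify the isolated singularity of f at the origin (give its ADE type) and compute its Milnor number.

Type E_7, Milnor number mu = 7.

The Hessian of f at 0 has rank 1. Corank 2; j^3 = -(3*u - v)^3 is a perfect cube, so E-series; the 4-jet and mu = 7 give E_7.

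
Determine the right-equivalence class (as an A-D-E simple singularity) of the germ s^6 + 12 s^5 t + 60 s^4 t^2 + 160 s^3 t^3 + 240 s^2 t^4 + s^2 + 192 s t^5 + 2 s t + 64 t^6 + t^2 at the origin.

A_5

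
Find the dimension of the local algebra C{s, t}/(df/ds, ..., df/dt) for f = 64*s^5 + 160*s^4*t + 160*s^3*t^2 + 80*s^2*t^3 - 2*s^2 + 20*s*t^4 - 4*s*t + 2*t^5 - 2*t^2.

4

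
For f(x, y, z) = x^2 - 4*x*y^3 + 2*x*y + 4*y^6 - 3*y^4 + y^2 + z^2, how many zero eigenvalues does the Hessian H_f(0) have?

Hessian at 0 has rank 2.

1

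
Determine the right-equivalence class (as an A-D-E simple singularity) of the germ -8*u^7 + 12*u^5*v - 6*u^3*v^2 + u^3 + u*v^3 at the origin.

E7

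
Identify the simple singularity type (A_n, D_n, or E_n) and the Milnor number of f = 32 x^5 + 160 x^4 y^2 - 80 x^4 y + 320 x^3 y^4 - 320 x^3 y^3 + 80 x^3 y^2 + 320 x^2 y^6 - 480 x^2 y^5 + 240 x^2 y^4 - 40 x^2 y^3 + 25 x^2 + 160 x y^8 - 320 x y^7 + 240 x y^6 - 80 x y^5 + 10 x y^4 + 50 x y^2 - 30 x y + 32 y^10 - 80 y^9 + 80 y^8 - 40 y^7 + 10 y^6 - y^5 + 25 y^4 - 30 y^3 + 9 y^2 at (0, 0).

Type A_4, Milnor number mu = 4.

The Hessian of f at 0 has rank 1. Corank 1: A-series; mu = 4 gives A_4.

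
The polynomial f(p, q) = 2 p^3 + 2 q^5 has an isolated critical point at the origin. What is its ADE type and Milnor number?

Type E_8, Milnor number mu = 8.

The Hessian of f at 0 has rank 0. Corank 2; j^3 = 2*p^3 is a perfect cube, so E-series; the 5-jet and mu = 8 give E_8.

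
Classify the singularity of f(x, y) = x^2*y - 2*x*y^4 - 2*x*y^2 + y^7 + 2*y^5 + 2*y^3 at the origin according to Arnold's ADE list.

The Hessian of f at 0 has rank 0. Corank 2; j^3 = y*(x^2 - 2*x*y + 2*y^2) splits into three distinct lines over C (the quadratic factor has nonzero discriminant), so D_4.

D_4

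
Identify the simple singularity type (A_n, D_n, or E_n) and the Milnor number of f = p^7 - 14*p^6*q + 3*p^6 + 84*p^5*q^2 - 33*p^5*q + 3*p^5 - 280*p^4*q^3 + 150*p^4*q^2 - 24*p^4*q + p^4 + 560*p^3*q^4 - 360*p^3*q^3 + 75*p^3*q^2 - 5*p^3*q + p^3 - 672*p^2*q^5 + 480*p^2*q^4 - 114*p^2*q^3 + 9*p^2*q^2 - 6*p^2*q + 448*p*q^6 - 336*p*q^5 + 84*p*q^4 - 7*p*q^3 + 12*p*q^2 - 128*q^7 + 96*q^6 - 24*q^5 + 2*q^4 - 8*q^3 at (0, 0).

The Hessian of f at 0 is [[0, 0], [0, 0]] with rank 0, so corank 2. A Groebner basis of the Jacobian ideal J(f) in C{p,q} is {3*p^2 - 12*p*q + q^4 + q^3 + 12*q^2, p^3 + 18*p^2 - 72*p*q - 2*q^3 + 72*q^2, p^2*q + 7*p^2 - 28*p*q - 5*q^3/3 + 28*q^2, 2*p^2 + p*q^2 - 8*p*q - 4*q^3/3 + 8*q^2}; counting standard monomials gives mu = 7. Corank 2; j^3 = (p - 2*q)^3 is a perfect cube, so E-series; the 4-jet and mu = 7 give E_7.

Type E7, Milnor number mu = 7.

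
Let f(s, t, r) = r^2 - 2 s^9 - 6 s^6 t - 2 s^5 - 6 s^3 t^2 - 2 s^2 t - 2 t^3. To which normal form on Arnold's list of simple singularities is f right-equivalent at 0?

D_4

The Hessian of f at 0 has rank 1. Corank 2; j^3 = -2*t*(s^2 + t^2) splits into three distinct lines over C (the quadratic factor has nonzero discriminant), so D_4.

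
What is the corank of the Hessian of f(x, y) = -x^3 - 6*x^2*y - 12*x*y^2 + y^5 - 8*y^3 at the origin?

2

Hessian at 0 has rank 0.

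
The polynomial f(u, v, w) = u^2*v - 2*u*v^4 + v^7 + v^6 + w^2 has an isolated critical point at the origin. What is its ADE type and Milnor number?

Type D_7, Milnor number mu = 7.

The Hessian of f at 0 has rank 1. Corank 2; j^3 = u^2*v has shape L^2 M (L != M), so D-series; mu = 7 gives D_7.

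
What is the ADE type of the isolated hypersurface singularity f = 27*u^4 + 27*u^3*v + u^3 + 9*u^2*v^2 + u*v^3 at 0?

E7

The Hessian of f at 0 has rank 0. Corank 2; j^3 = u^3 is a perfect cube, so E-series; the 4-jet and mu = 7 give E_7.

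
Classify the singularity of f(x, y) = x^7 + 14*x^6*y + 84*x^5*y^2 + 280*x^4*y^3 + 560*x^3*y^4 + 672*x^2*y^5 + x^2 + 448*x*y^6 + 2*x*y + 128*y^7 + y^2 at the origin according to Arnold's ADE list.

A_{6}

The Hessian of f at 0 has rank 1. Corank 1: A-series; mu = 6 gives A_6.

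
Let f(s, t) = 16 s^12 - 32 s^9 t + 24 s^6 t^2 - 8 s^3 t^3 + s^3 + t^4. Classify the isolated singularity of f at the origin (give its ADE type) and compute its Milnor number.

Type E_{6}, Milnor number mu = 6.

The Hessian of f at 0 has rank 0. Corank 2; j^3 = s^3 is a perfect cube, so E-series; the 4-jet and mu = 6 give E_6.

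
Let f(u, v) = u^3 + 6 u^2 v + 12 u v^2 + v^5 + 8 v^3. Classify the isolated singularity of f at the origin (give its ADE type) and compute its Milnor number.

The Hessian of f at 0 has rank 0. Corank 2; j^3 = (u + 2*v)^3 is a perfect cube, so E-series; the 5-jet and mu = 8 give E_8.

Type E8, Milnor number mu = 8.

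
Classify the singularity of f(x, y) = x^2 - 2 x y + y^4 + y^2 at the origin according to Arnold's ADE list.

A_{3}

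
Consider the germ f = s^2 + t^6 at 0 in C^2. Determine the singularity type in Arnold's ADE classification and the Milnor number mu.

Type A5, Milnor number mu = 5.

The Hessian of f at 0 is [[2, 0], [0, 0]] with rank 1, so corank 1. A Groebner basis of the Jacobian ideal J(f) in C{s,t} is {t^5, s}; counting standard monomials gives mu = 5. Corank 1: A-series; mu = 5 gives A_5.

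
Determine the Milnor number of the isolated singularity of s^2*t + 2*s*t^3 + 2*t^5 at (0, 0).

6

The Hessian of f at 0 has rank 0. Corank 2; j^3 = s^2*t has shape L^2 M (L != M), so D-series; mu = 6 gives D_6.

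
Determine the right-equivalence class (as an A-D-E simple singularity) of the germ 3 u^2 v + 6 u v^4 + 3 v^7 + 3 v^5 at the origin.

The Hessian of f at 0 has rank 0. Corank 2; j^3 = 3*u^2*v has shape L^2 M (L != M), so D-series; mu = 6 gives D_6.

D_{6}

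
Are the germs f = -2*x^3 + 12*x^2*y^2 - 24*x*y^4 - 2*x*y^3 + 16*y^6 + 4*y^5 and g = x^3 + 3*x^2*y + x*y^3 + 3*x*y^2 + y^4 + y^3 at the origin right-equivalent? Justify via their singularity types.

The Hessian of f at 0 is [[0, 0], [0, 0]] with rank 0, so corank 2. A Groebner basis of the Jacobian ideal J(f) in C{x,y} is {-x^2/4 + y^4 - y^3/12, x^3, x^2*y + x^2/12 + y^3/36, -x^2/2 + x*y^2 - y^3/6}; counting standard monomials gives mu = 7. Corank 2; j^3 = -2*x^3 is a perfect cube, so E-series; the 4-jet and mu = 7 give E_7. The Hessian of g at 0 is [[0, 0], [0, 0]] with rank 0, so corank 2. A Groebner basis of the Jacobian ideal J(g) in C{x,y} is {x^3 + 3*x^2*y + 6*x^2 + 12*x*y + 6*y^2, -3*x^2 + x*y^2 - 6*x*y - 3*y^2, 3*x^2 + 6*x*y + y^3 + 3*y^2}; counting standard monomials gives mu = 7. Corank 2; j^3 = (x + y)^3 is a perfect cube, so E-series; the 4-jet and mu = 7 give E_7. Both have type E_7, hence right-equivalent.

Yes.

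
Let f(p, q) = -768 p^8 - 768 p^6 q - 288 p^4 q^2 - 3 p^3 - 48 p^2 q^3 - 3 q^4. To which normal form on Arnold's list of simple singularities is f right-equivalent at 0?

E6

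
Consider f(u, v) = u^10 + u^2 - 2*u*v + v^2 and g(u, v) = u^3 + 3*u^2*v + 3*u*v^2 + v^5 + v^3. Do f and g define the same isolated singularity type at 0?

The Hessian of f at 0 has rank 1. Corank 1: A-series; mu = 9 gives A_9. The Hessian of g at 0 has rank 0. Corank 2; j^3 = (u + v)^3 is a perfect cube, so E-series; the 5-jet and mu = 8 give E_8. f is A_9 but g is E_8, hence not right-equivalent.

No.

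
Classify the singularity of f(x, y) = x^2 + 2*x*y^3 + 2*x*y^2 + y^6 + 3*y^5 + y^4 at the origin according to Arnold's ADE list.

A_{4}

The Hessian of f at 0 is [[2, 0], [0, 0]] with rank 1, so corank 1. A Groebner basis of the Jacobian ideal J(f) in C{x,y} is {x + y^3 + y^2, x^2, x*y - x - y^2}; counting standard monomials gives mu = 4. Corank 1: A-series; mu = 4 gives A_4.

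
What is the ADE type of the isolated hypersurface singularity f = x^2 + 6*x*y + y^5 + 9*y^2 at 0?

A_4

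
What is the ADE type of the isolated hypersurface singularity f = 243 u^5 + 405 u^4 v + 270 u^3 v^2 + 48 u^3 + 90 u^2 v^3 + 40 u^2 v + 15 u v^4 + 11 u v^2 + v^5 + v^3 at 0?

The Hessian of f at 0 is [[0, 0], [0, 0]] with rank 0, so corank 2. A Groebner basis of the Jacobian ideal J(f) in C{u,v} is {-1024*u*v/15 + v^4 - 256*v^2/15, u*v^2 + v^3/4, u^2 + 7*u*v/12 + v^2/12}; counting standard monomials gives mu = 6. Corank 2; j^3 = (3*u + v)*(4*u + v)^2 has shape L^2 M (L != M), so D-series; mu = 6 gives D_6.

D6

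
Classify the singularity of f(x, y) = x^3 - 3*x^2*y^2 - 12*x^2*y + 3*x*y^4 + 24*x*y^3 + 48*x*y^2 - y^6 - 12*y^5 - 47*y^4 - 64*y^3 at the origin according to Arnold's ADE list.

E_6

The Hessian of f at 0 is [[0, 0], [0, 0]] with rank 0, so corank 2. A Groebner basis of the Jacobian ideal J(f) in C{x,y} is {x^3 - 24*x^2 + 192*x*y - 384*y^2, x^2*y - 4*x^2 + 32*x*y - 64*y^2, -x^2/2 + x*y^2 + 4*x*y - 8*y^2, y^3}; counting standard monomials gives mu = 6. Corank 2; j^3 = (x - 4*y)^3 is a perfect cube, so E-series; the 4-jet and mu = 6 give E_6.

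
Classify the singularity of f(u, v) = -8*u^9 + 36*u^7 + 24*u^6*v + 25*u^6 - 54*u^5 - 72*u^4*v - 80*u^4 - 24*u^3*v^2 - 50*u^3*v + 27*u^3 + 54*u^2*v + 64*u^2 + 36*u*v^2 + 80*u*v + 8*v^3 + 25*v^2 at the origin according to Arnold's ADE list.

The Hessian of f at 0 is [[128, 80], [80, 50]] with rank 1, so corank 1. A Groebner basis of the Jacobian ideal J(f) in C{u,v} is {v^2, u + 5*v/8}; counting standard monomials gives mu = 2. Corank 1: A-series; mu = 2 gives A_2.

A_2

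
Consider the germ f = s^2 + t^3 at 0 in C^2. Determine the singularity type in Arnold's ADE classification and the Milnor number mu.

The Hessian of f at 0 has rank 1. Corank 1: A-series; mu = 2 gives A_2.

Type A_2, Milnor number mu = 2.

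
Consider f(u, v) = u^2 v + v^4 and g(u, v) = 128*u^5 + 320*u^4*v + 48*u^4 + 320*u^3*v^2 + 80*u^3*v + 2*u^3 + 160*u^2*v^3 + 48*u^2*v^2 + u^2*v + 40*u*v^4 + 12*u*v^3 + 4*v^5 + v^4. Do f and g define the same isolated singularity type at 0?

The Hessian of f at 0 is [[0, 0], [0, 0]] with rank 0, so corank 2. A Groebner basis of the Jacobian ideal J(f) in C{u,v} is {u^3, u^2/4 + v^3, u*v}; counting standard monomials gives mu = 5. Corank 2; j^3 = u^2*v has shape L^2 M (L != M), so D-series; mu = 5 gives D_5. The Hessian of g at 0 is [[0, 0], [0, 0]] with rank 0, so corank 2. A Groebner basis of the Jacobian ideal J(g) in C{u,v} is {u*v^2, -u*v/6 + v^3, u^2 + 2*u*v/3}; counting standard monomials gives mu = 5. Corank 2; j^3 = u^2*(2*u + v) has shape L^2 M (L != M), so D-series; mu = 5 gives D_5. Both have type D_5, hence right-equivalent.

Yes.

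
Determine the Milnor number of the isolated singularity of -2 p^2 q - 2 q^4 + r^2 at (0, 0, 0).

5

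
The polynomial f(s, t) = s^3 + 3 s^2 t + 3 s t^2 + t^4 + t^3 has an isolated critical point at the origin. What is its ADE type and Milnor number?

The Hessian of f at 0 is [[0, 0], [0, 0]] with rank 0, so corank 2. A Groebner basis of the Jacobian ideal J(f) in C{s,t} is {t^3, s^2 + 2*s*t + t^2}; counting standard monomials gives mu = 6. Corank 2; j^3 = (s + t)^3 is a perfect cube, so E-series; the 4-jet and mu = 6 give E_6.

Type E6, Milnor number mu = 6.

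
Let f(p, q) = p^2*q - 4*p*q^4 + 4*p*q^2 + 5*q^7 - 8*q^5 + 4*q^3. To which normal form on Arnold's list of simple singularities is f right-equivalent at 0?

The Hessian of f at 0 has rank 0. Corank 2; j^3 = q*(p + 2*q)^2 has shape L^2 M (L != M), so D-series; mu = 8 gives D_8.

D8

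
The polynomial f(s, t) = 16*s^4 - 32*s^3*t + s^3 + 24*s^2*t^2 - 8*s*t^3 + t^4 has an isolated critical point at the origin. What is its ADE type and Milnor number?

The Hessian of f at 0 is [[0, 0], [0, 0]] with rank 0, so corank 2. A Groebner basis of the Jacobian ideal J(f) in C{s,t} is {t^4, s*t^2 - t^3/6, s^2}; counting standard monomials gives mu = 6. Corank 2; j^3 = s^3 is a perfect cube, so E-series; the 4-jet and mu = 6 give E_6.

Type E_6, Milnor number mu = 6.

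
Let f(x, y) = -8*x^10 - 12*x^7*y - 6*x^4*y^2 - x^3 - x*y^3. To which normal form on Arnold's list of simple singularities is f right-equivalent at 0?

E_7

The Hessian of f at 0 has rank 0. Corank 2; j^3 = -x^3 is a perfect cube, so E-series; the 4-jet and mu = 7 give E_7.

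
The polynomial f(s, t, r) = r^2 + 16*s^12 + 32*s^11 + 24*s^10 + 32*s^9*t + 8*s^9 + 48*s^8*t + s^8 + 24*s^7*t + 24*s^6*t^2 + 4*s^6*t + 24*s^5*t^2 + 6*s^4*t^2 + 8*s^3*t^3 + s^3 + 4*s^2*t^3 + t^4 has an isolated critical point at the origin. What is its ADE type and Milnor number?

The Hessian of f at 0 has rank 1. Corank 2; j^3 = s^3 is a perfect cube, so E-series; the 4-jet and mu = 6 give E_6.

Type E_6, Milnor number mu = 6.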